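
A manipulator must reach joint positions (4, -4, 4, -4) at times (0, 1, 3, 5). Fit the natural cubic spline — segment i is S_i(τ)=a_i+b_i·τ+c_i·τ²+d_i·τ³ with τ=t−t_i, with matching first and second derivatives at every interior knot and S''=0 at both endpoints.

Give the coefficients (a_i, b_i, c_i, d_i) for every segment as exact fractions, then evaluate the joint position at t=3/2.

  seg 0: a=4 b=-116/11 c=0 d=28/11
  seg 1: a=-4 b=-32/11 c=84/11 d=-23/11
  seg 2: a=4 b=28/11 c=-54/11 d=9/11
S(3/2) = -335/88

Δ: Δ0=-8, Δ1=4, Δ2=-4
row 1: diag=6, rhs=72; c'=1/3, d'=12
row 2: denom=8−2·1/3=22/3; d'=(-48−2·12)/(22/3)=-108/11
back: M2=-108/11
back: M1=12−1/3·-108/11=168/11
M: M0=0, M1=168/11, M2=-108/11, M3=0
seg 0: a=4, c=M0/2=0, d=(M1−M0)/(6·1)=28/11, b=Δ0−h0·(2M0+M1)/6=-116/11
seg 1: a=-4, c=M1/2=84/11, d=(M2−M1)/(6·2)=-23/11, b=Δ1−h1·(2M1+M2)/6=-32/11
seg 2: a=4, c=M2/2=-54/11, d=(M3−M2)/(6·2)=9/11, b=Δ2−h2·(2M2+M3)/6=28/11
t_q=3/2 → seg 1, τ=1/2; S=-4+-32/11·τ+84/11·τ²+-23/11·τ³=-335/88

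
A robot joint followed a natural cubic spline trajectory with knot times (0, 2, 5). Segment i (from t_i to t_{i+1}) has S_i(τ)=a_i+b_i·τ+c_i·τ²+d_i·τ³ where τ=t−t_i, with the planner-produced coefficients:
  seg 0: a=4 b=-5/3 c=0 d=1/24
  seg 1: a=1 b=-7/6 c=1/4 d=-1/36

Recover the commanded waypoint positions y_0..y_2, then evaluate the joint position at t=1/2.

y_0 = S_0(0) = a_0 = 4
y_1 = S_1(0) = a_1 = 1
y_2 = S_1(3) = -1
t_q=1/2 is in segment 0 (τ=1/2); S_0(τ)=203/64

y_0=4 y_1=1 y_2=-1
S(1/2) = 203/64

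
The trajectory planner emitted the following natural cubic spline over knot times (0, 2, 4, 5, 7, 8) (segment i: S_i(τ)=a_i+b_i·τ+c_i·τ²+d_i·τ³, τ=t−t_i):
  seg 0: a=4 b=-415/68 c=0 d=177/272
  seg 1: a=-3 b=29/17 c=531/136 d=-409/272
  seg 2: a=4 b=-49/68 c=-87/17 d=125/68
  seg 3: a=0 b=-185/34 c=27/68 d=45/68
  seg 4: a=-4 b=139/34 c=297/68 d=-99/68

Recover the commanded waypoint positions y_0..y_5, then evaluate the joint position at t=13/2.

y_0=4 y_1=-3 y_2=4 y_3=0 y_4=-4 y_5=3
S(13/2) = -2739/544

y_0 = S_0(0) = a_0 = 4
y_1 = S_1(0) = a_1 = -3
y_2 = S_2(0) = a_2 = 4
y_3 = S_3(0) = a_3 = 0
y_4 = S_4(0) = a_4 = -4
y_5 = S_4(1) = 3
t_q=13/2 is in segment 3 (τ=3/2); S_3(τ)=-2739/544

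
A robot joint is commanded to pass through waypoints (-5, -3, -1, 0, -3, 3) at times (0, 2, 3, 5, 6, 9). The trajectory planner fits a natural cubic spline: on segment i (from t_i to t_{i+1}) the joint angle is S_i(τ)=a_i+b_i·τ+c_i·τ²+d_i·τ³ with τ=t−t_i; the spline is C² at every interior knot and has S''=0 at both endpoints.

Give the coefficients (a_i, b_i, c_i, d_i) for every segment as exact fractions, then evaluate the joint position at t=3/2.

Δ: Δ0=1, Δ1=2, Δ2=1/2, Δ3=-3, Δ4=2
row 1: diag=6, rhs=6; c'=1/6, d'=1
row 2: denom=6−1·1/6=35/6; d'=(-9−1·1)/(35/6)=-12/7
row 3: denom=6−2·12/35=186/35; d'=(-21−2·-12/7)/(186/35)=-205/62
row 4: denom=8−1·35/186=1453/186; d'=(30−1·-205/62)/(1453/186)=6195/1453
back: M4=6195/1453
back: M3=-205/62−35/186·6195/1453=-5970/1453
back: M2=-12/7−12/35·-5970/1453=-444/1453
back: M1=1−1/6·-444/1453=1527/1453
M: M0=0, M1=1527/1453, M2=-444/1453, M3=-5970/1453, M4=6195/1453, M5=0
seg 0: a=-5, c=M0/2=0, d=(M1−M0)/(6·2)=509/5812, b=Δ0−h0·(2M0+M1)/6=944/1453
seg 1: a=-3, c=M1/2=1527/2906, d=(M2−M1)/(6·1)=-657/2906, b=Δ1−h1·(2M1+M2)/6=2471/1453
seg 2: a=-1, c=M2/2=-222/1453, d=(M3−M2)/(6·2)=-921/2906, b=Δ2−h2·(2M2+M3)/6=6025/2906
seg 3: a=0, c=M3/2=-2985/1453, d=(M4−M3)/(6·1)=4055/2906, b=Δ3−h3·(2M3+M4)/6=-6803/2906
seg 4: a=-3, c=M4/2=6195/2906, d=(M5−M4)/(6·3)=-2065/8718, b=Δ4−h4·(2M4+M5)/6=-3289/1453
t_q=3/2 → seg 0, τ=3/2; S=-5+944/1453·τ+0·τ²+509/5812·τ³=-173425/46496

  seg 0: a=-5 b=944/1453 c=0 d=509/5812
  seg 1: a=-3 b=2471/1453 c=1527/2906 d=-657/2906
  seg 2: a=-1 b=6025/2906 c=-222/1453 d=-921/2906
  seg 3: a=0 b=-6803/2906 c=-2985/1453 d=4055/2906
  seg 4: a=-3 b=-3289/1453 c=6195/2906 d=-2065/8718
S(3/2) = -173425/46496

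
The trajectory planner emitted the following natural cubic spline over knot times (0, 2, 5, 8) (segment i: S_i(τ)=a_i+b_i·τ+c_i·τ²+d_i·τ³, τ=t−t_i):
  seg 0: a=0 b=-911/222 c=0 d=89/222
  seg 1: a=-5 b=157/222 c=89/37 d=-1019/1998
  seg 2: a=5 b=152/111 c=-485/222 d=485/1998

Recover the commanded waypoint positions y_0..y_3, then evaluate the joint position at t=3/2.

y_0=0 y_1=-5 y_2=5 y_3=-4
S(3/2) = -2843/592

y_0 = S_0(0) = a_0 = 0
y_1 = S_1(0) = a_1 = -5
y_2 = S_2(0) = a_2 = 5
y_3 = S_2(3) = -4
t_q=3/2 is in segment 0 (τ=3/2); S_0(τ)=-2843/592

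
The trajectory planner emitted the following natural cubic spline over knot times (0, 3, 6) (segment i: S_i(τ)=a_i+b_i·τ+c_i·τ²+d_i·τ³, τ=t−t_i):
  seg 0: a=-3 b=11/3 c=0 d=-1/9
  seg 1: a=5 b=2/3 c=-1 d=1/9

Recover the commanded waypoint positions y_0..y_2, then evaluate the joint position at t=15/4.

y_0 = S_0(0) = a_0 = -3
y_1 = S_1(0) = a_1 = 5
y_2 = S_1(3) = 1
t_q=15/4 is in segment 1 (τ=3/4); S_1(τ)=319/64

y_0=-3 y_1=5 y_2=1
S(15/4) = 319/64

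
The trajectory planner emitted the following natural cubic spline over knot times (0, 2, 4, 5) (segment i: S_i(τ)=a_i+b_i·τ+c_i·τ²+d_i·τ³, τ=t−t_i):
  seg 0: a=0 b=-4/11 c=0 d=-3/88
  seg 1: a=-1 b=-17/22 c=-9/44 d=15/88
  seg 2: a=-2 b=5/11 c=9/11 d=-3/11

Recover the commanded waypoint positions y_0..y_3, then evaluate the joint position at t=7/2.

y_0=0 y_1=-1 y_2=-2 y_3=-1
S(7/2) = -1439/704

y_0 = S_0(0) = a_0 = 0
y_1 = S_1(0) = a_1 = -1
y_2 = S_2(0) = a_2 = -2
y_3 = S_2(1) = -1
t_q=7/2 is in segment 1 (τ=3/2); S_1(τ)=-1439/704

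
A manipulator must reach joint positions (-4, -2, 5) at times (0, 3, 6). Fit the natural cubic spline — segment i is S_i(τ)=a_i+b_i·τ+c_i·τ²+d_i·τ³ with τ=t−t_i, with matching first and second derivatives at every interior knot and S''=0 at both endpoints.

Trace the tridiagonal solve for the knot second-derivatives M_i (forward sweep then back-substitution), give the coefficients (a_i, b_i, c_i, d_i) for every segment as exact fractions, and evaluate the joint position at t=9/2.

  seg 0: a=-4 b=1/4 c=0 d=5/108
  seg 1: a=-2 b=3/2 c=5/12 d=-5/108
S(9/2) = 33/32

Δ: Δ0=2/3, Δ1=7/3
row 1: diag=12, rhs=10; c'=1/4, d'=5/6
back: M1=5/6
M: M0=0, M1=5/6, M2=0
seg 0: a=-4, c=M0/2=0, d=(M1−M0)/(6·3)=5/108, b=Δ0−h0·(2M0+M1)/6=1/4
seg 1: a=-2, c=M1/2=5/12, d=(M2−M1)/(6·3)=-5/108, b=Δ1−h1·(2M1+M2)/6=3/2
t_q=9/2 → seg 1, τ=3/2; S=-2+3/2·τ+5/12·τ²+-5/108·τ³=33/32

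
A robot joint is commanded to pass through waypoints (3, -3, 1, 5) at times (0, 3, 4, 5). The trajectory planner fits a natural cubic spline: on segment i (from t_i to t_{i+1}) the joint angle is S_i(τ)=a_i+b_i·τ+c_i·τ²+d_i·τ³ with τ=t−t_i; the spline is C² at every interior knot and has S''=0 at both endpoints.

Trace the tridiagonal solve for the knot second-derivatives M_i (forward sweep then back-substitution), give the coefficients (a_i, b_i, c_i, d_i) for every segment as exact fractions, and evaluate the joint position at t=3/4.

  seg 0: a=3 b=-134/31 c=0 d=8/31
  seg 1: a=-3 b=82/31 c=72/31 d=-30/31
  seg 2: a=1 b=136/31 c=-18/31 d=6/31
S(3/4) = -33/248

Δ: Δ0=-2, Δ1=4, Δ2=4
row 1: diag=8, rhs=36; c'=1/8, d'=9/2
row 2: denom=4−1·1/8=31/8; d'=(0−1·9/2)/(31/8)=-36/31
back: M2=-36/31
back: M1=9/2−1/8·-36/31=144/31
M: M0=0, M1=144/31, M2=-36/31, M3=0
seg 0: a=3, c=M0/2=0, d=(M1−M0)/(6·3)=8/31, b=Δ0−h0·(2M0+M1)/6=-134/31
seg 1: a=-3, c=M1/2=72/31, d=(M2−M1)/(6·1)=-30/31, b=Δ1−h1·(2M1+M2)/6=82/31
seg 2: a=1, c=M2/2=-18/31, d=(M3−M2)/(6·1)=6/31, b=Δ2−h2·(2M2+M3)/6=136/31
t_q=3/4 → seg 0, τ=3/4; S=3+-134/31·τ+0·τ²+8/31·τ³=-33/248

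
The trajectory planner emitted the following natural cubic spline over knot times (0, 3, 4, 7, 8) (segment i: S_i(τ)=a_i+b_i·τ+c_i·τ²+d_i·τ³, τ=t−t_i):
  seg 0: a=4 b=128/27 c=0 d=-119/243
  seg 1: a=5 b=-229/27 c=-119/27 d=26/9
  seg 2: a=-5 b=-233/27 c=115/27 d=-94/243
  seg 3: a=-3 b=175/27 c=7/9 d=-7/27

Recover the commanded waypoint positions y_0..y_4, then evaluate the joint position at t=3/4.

y_0=4 y_1=5 y_2=-5 y_3=-3 y_4=4
S(3/4) = 1411/192

y_0 = S_0(0) = a_0 = 4
y_1 = S_1(0) = a_1 = 5
y_2 = S_2(0) = a_2 = -5
y_3 = S_3(0) = a_3 = -3
y_4 = S_3(1) = 4
t_q=3/4 is in segment 0 (τ=3/4); S_0(τ)=1411/192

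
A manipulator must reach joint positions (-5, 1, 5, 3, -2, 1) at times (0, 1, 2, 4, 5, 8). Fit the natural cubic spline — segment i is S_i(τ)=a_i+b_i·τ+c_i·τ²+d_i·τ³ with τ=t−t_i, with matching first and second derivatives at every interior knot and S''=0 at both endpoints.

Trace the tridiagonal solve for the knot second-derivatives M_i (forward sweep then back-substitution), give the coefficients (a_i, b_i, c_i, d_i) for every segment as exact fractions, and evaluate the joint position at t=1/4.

  seg 0: a=-5 b=6059/953 c=0 d=-341/953
  seg 1: a=1 b=5036/953 c=-1023/953 d=-201/953
  seg 2: a=5 b=2387/953 c=-1626/953 d=-22/953
  seg 3: a=3 b=-4381/953 c=-1758/953 d=1374/953
  seg 4: a=-2 b=-3775/953 c=2364/953 d=-788/2859
S(1/4) = -208357/60992

Δ: Δ0=6, Δ1=4, Δ2=-1, Δ3=-5, Δ4=1
row 1: diag=4, rhs=-12; c'=1/4, d'=-3
row 2: denom=6−1·1/4=23/4; d'=(-30−1·-3)/(23/4)=-108/23
row 3: denom=6−2·8/23=122/23; d'=(-24−2·-108/23)/(122/23)=-168/61
row 4: denom=8−1·23/122=953/122; d'=(36−1·-168/61)/(953/122)=4728/953
back: M4=4728/953
back: M3=-168/61−23/122·4728/953=-3516/953
back: M2=-108/23−8/23·-3516/953=-3252/953
back: M1=-3−1/4·-3252/953=-2046/953
M: M0=0, M1=-2046/953, M2=-3252/953, M3=-3516/953, M4=4728/953, M5=0
seg 0: a=-5, c=M0/2=0, d=(M1−M0)/(6·1)=-341/953, b=Δ0−h0·(2M0+M1)/6=6059/953
seg 1: a=1, c=M1/2=-1023/953, d=(M2−M1)/(6·1)=-201/953, b=Δ1−h1·(2M1+M2)/6=5036/953
seg 2: a=5, c=M2/2=-1626/953, d=(M3−M2)/(6·2)=-22/953, b=Δ2−h2·(2M2+M3)/6=2387/953
seg 3: a=3, c=M3/2=-1758/953, d=(M4−M3)/(6·1)=1374/953, b=Δ3−h3·(2M3+M4)/6=-4381/953
seg 4: a=-2, c=M4/2=2364/953, d=(M5−M4)/(6·3)=-788/2859, b=Δ4−h4·(2M4+M5)/6=-3775/953
t_q=1/4 → seg 0, τ=1/4; S=-5+6059/953·τ+0·τ²+-341/953·τ³=-208357/60992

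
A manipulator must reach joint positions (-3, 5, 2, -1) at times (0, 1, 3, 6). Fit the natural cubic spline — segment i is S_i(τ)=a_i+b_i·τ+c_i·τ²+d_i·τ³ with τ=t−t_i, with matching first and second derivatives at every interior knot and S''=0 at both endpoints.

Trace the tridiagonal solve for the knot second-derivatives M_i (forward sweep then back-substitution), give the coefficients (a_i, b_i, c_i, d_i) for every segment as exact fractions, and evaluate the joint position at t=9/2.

Δ: Δ0=8, Δ1=-3/2, Δ2=-1
row 1: diag=6, rhs=-57; c'=1/3, d'=-19/2
row 2: denom=10−2·1/3=28/3; d'=(3−2·-19/2)/(28/3)=33/14
back: M2=33/14
back: M1=-19/2−1/3·33/14=-72/7
M: M0=0, M1=-72/7, M2=33/14, M3=0
seg 0: a=-3, c=M0/2=0, d=(M1−M0)/(6·1)=-12/7, b=Δ0−h0·(2M0+M1)/6=68/7
seg 1: a=5, c=M1/2=-36/7, d=(M2−M1)/(6·2)=59/56, b=Δ1−h1·(2M1+M2)/6=32/7
seg 2: a=2, c=M2/2=33/28, d=(M3−M2)/(6·3)=-11/84, b=Δ2−h2·(2M2+M3)/6=-47/14
t_q=9/2 → seg 2, τ=3/2; S=2+-47/14·τ+33/28·τ²+-11/84·τ³=-185/224

  seg 0: a=-3 b=68/7 c=0 d=-12/7
  seg 1: a=5 b=32/7 c=-36/7 d=59/56
  seg 2: a=2 b=-47/14 c=33/28 d=-11/84
S(9/2) = -185/224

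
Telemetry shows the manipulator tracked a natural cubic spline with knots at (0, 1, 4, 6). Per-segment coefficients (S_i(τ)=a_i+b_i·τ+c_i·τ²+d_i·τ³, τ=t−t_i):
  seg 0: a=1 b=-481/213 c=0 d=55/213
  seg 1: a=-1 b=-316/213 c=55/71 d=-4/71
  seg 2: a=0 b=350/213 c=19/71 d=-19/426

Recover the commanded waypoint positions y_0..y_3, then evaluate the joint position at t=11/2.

y_0 = S_0(0) = a_0 = 1
y_1 = S_1(0) = a_1 = -1
y_2 = S_2(0) = a_2 = 0
y_3 = S_2(2) = 4
t_q=11/2 is in segment 2 (τ=3/2); S_2(τ)=3313/1136

y_0=1 y_1=-1 y_2=0 y_3=4
S(11/2) = 3313/1136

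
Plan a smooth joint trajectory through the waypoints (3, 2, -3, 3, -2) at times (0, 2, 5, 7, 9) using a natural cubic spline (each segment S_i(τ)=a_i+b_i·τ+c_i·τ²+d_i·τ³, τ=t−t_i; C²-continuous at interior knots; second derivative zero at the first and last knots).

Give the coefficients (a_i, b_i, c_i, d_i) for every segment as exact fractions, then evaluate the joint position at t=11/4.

  seg 0: a=3 b=185/1032 c=0 d=-701/4128
  seg 1: a=2 b=-959/516 c=-701/688 d=745/2064
  seg 2: a=-3 b=3661/2064 c=767/344 d=-6673/8256
  seg 3: a=3 b=1025/1032 c=-3605/1376 d=3605/8256
S(11/4) = 8157/44032

Δ: Δ0=-1/2, Δ1=-5/3, Δ2=3, Δ3=-5/2
row 1: diag=10, rhs=-7; c'=3/10, d'=-7/10
row 2: denom=10−3·3/10=91/10; d'=(28−3·-7/10)/(91/10)=43/13
row 3: denom=8−2·20/91=688/91; d'=(-33−2·43/13)/(688/91)=-3605/688
back: M3=-3605/688
back: M2=43/13−20/91·-3605/688=767/172
back: M1=-7/10−3/10·767/172=-701/344
M: M0=0, M1=-701/344, M2=767/172, M3=-3605/688, M4=0
seg 0: a=3, c=M0/2=0, d=(M1−M0)/(6·2)=-701/4128, b=Δ0−h0·(2M0+M1)/6=185/1032
seg 1: a=2, c=M1/2=-701/688, d=(M2−M1)/(6·3)=745/2064, b=Δ1−h1·(2M1+M2)/6=-959/516
seg 2: a=-3, c=M2/2=767/344, d=(M3−M2)/(6·2)=-6673/8256, b=Δ2−h2·(2M2+M3)/6=3661/2064
seg 3: a=3, c=M3/2=-3605/1376, d=(M4−M3)/(6·2)=3605/8256, b=Δ3−h3·(2M3+M4)/6=1025/1032
t_q=11/4 → seg 1, τ=3/4; S=2+-959/516·τ+-701/688·τ²+745/2064·τ³=8157/44032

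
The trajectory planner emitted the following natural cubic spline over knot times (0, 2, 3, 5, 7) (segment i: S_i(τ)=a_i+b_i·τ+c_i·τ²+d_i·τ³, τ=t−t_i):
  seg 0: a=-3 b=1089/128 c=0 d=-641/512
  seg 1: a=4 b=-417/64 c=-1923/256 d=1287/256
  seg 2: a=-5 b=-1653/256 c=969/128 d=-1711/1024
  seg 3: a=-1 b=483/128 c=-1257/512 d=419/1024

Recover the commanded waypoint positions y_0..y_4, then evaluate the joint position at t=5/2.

y_0 = S_0(0) = a_0 = -3
y_1 = S_1(0) = a_1 = 4
y_2 = S_2(0) = a_2 = -5
y_3 = S_3(0) = a_3 = -1
y_4 = S_3(2) = 0
t_q=5/2 is in segment 1 (τ=1/2); S_1(τ)=-1039/2048

y_0=-3 y_1=4 y_2=-5 y_3=-1 y_4=0
S(5/2) = -1039/2048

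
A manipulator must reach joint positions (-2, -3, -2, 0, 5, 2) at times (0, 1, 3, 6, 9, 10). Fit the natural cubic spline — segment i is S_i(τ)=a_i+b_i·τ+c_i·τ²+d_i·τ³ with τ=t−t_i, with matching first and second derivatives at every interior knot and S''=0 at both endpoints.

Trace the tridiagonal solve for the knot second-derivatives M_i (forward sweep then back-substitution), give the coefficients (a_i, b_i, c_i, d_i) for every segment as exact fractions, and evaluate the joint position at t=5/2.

Δ: Δ0=-1, Δ1=1/2, Δ2=2/3, Δ3=5/3, Δ4=-3
row 1: diag=6, rhs=9; c'=1/3, d'=3/2
row 2: denom=10−2·1/3=28/3; d'=(1−2·3/2)/(28/3)=-3/14
row 3: denom=12−3·9/28=309/28; d'=(6−3·-3/14)/(309/28)=62/103
row 4: denom=8−3·28/103=740/103; d'=(-28−3·62/103)/(740/103)=-307/74
back: M4=-307/74
back: M3=62/103−28/103·-307/74=64/37
back: M2=-3/14−9/28·64/37=-57/74
back: M1=3/2−1/3·-57/74=65/37
M: M0=0, M1=65/37, M2=-57/74, M3=64/37, M4=-307/74, M5=0
seg 0: a=-2, c=M0/2=0, d=(M1−M0)/(6·1)=65/222, b=Δ0−h0·(2M0+M1)/6=-287/222
seg 1: a=-3, c=M1/2=65/74, d=(M2−M1)/(6·2)=-187/888, b=Δ1−h1·(2M1+M2)/6=-46/111
seg 2: a=-2, c=M2/2=-57/148, d=(M3−M2)/(6·3)=5/36, b=Δ2−h2·(2M2+M3)/6=127/222
seg 3: a=0, c=M3/2=32/37, d=(M4−M3)/(6·3)=-145/444, b=Δ3−h3·(2M3+M4)/6=893/444
seg 4: a=5, c=M4/2=-307/148, d=(M5−M4)/(6·1)=307/444, b=Δ4−h4·(2M4+M5)/6=-359/222
t_q=5/2 → seg 1, τ=3/2; S=-3+-46/111·τ+65/74·τ²+-187/888·τ³=-5579/2368

  seg 0: a=-2 b=-287/222 c=0 d=65/222
  seg 1: a=-3 b=-46/111 c=65/74 d=-187/888
  seg 2: a=-2 b=127/222 c=-57/148 d=5/36
  seg 3: a=0 b=893/444 c=32/37 d=-145/444
  seg 4: a=5 b=-359/222 c=-307/148 d=307/444
S(5/2) = -5579/2368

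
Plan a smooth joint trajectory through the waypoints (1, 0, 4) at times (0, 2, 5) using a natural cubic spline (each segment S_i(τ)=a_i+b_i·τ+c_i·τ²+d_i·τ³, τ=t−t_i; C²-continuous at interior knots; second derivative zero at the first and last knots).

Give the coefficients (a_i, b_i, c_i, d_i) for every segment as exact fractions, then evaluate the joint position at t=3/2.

  seg 0: a=1 b=-13/15 c=0 d=11/120
  seg 1: a=0 b=7/30 c=11/20 d=-11/180
S(3/2) = 3/320

Δ: Δ0=-1/2, Δ1=4/3
row 1: diag=10, rhs=11; c'=3/10, d'=11/10
back: M1=11/10
M: M0=0, M1=11/10, M2=0
seg 0: a=1, c=M0/2=0, d=(M1−M0)/(6·2)=11/120, b=Δ0−h0·(2M0+M1)/6=-13/15
seg 1: a=0, c=M1/2=11/20, d=(M2−M1)/(6·3)=-11/180, b=Δ1−h1·(2M1+M2)/6=7/30
t_q=3/2 → seg 0, τ=3/2; S=1+-13/15·τ+0·τ²+11/120·τ³=3/320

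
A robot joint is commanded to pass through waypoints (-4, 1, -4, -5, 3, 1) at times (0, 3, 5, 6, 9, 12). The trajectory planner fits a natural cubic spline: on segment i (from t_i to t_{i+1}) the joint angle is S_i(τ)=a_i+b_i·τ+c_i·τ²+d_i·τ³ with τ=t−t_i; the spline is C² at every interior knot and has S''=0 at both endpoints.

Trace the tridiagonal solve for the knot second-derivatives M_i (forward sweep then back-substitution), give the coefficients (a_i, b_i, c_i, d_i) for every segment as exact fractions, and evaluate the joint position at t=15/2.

Δ: Δ0=5/3, Δ1=-5/2, Δ2=-1, Δ3=8/3, Δ4=-2/3
row 1: diag=10, rhs=-25; c'=1/5, d'=-5/2
row 2: denom=6−2·1/5=28/5; d'=(9−2·-5/2)/(28/5)=5/2
row 3: denom=8−1·5/28=219/28; d'=(22−1·5/2)/(219/28)=182/73
row 4: denom=12−3·28/73=792/73; d'=(-20−3·182/73)/(792/73)=-1003/396
back: M4=-1003/396
back: M3=182/73−28/73·-1003/396=343/99
back: M2=5/2−5/28·343/99=745/396
back: M1=-5/2−1/5·745/396=-1139/396
M: M0=0, M1=-1139/396, M2=745/396, M3=343/99, M4=-1003/396, M5=0
seg 0: a=-4, c=M0/2=0, d=(M1−M0)/(6·3)=-1139/7128, b=Δ0−h0·(2M0+M1)/6=2459/792
seg 1: a=1, c=M1/2=-1139/792, d=(M2−M1)/(6·2)=157/396, b=Δ1−h1·(2M1+M2)/6=-479/396
seg 2: a=-4, c=M2/2=745/792, d=(M3−M2)/(6·1)=19/72, b=Δ2−h2·(2M2+M3)/6=-97/44
seg 3: a=-5, c=M3/2=343/198, d=(M4−M3)/(6·3)=-2375/7128, b=Δ3−h3·(2M3+M4)/6=371/792
seg 4: a=3, c=M4/2=-1003/792, d=(M5−M4)/(6·3)=1003/7128, b=Δ4−h4·(2M4+M5)/6=739/396
t_q=15/2 → seg 3, τ=3/2; S=-5+371/792·τ+343/198·τ²+-2375/7128·τ³=-1073/704

  seg 0: a=-4 b=2459/792 c=0 d=-1139/7128
  seg 1: a=1 b=-479/396 c=-1139/792 d=157/396
  seg 2: a=-4 b=-97/44 c=745/792 d=19/72
  seg 3: a=-5 b=371/792 c=343/198 d=-2375/7128
  seg 4: a=3 b=739/396 c=-1003/792 d=1003/7128
S(15/2) = -1073/704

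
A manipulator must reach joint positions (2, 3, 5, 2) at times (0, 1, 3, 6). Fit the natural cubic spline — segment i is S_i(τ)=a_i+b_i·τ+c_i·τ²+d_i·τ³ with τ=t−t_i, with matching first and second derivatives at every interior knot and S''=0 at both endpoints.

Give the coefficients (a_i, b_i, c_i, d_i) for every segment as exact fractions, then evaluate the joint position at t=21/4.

Δ: Δ0=1, Δ1=1, Δ2=-1
row 1: diag=6, rhs=0; c'=1/3, d'=0
row 2: denom=10−2·1/3=28/3; d'=(-12−2·0)/(28/3)=-9/7
back: M2=-9/7
back: M1=0−1/3·-9/7=3/7
M: M0=0, M1=3/7, M2=-9/7, M3=0
seg 0: a=2, c=M0/2=0, d=(M1−M0)/(6·1)=1/14, b=Δ0−h0·(2M0+M1)/6=13/14
seg 1: a=3, c=M1/2=3/14, d=(M2−M1)/(6·2)=-1/7, b=Δ1−h1·(2M1+M2)/6=8/7
seg 2: a=5, c=M2/2=-9/14, d=(M3−M2)/(6·3)=1/14, b=Δ2−h2·(2M2+M3)/6=2/7
t_q=21/4 → seg 2, τ=9/4; S=5+2/7·τ+-9/14·τ²+1/14·τ³=2869/896

  seg 0: a=2 b=13/14 c=0 d=1/14
  seg 1: a=3 b=8/7 c=3/14 d=-1/7
  seg 2: a=5 b=2/7 c=-9/14 d=1/14
S(21/4) = 2869/896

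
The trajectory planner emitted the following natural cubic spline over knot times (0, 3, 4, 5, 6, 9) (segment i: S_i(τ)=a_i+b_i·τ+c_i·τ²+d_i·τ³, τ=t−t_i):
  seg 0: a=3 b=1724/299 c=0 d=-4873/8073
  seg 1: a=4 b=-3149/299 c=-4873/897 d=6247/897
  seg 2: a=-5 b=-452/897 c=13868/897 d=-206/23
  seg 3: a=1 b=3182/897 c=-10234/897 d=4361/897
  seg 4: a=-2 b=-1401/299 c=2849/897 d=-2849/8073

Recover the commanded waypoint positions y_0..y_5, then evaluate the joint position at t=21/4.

y_0=3 y_1=4 y_2=-5 y_3=1 y_4=-2 y_5=3
S(21/4) = 23915/19136

y_0 = S_0(0) = a_0 = 3
y_1 = S_1(0) = a_1 = 4
y_2 = S_2(0) = a_2 = -5
y_3 = S_3(0) = a_3 = 1
y_4 = S_4(0) = a_4 = -2
y_5 = S_4(3) = 3
t_q=21/4 is in segment 3 (τ=1/4); S_3(τ)=23915/19136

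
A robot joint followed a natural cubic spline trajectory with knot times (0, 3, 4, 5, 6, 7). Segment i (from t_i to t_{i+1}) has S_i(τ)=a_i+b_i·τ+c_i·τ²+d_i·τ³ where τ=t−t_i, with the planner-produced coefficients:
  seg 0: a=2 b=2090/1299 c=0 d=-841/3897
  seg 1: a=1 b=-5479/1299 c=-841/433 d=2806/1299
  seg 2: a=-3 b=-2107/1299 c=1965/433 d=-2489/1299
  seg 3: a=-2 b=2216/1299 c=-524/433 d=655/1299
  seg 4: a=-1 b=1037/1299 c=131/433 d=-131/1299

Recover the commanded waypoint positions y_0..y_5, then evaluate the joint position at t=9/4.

y_0=2 y_1=1 y_2=-3 y_3=-2 y_4=-1 y_5=0
S(9/4) = 87623/27712

y_0 = S_0(0) = a_0 = 2
y_1 = S_1(0) = a_1 = 1
y_2 = S_2(0) = a_2 = -3
y_3 = S_3(0) = a_3 = -2
y_4 = S_4(0) = a_4 = -1
y_5 = S_4(1) = 0
t_q=9/4 is in segment 0 (τ=9/4); S_0(τ)=87623/27712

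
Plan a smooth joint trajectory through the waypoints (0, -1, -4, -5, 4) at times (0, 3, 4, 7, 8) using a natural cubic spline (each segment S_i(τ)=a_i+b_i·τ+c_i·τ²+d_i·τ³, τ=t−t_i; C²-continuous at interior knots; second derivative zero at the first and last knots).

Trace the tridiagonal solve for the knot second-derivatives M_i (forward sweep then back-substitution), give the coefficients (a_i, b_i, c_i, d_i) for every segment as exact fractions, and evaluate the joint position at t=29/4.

  seg 0: a=0 b=23/36 c=0 d=-35/324
  seg 1: a=-1 b=-41/18 c=-35/36 d=1/4
  seg 2: a=-4 b=-125/36 c=-2/9 d=137/324
  seg 3: a=-5 b=119/18 c=43/12 d=-43/36
S(29/4) = -2413/768

Δ: Δ0=-1/3, Δ1=-3, Δ2=-1/3, Δ3=9
row 1: diag=8, rhs=-16; c'=1/8, d'=-2
row 2: denom=8−1·1/8=63/8; d'=(16−1·-2)/(63/8)=16/7
row 3: denom=8−3·8/21=48/7; d'=(56−3·16/7)/(48/7)=43/6
back: M3=43/6
back: M2=16/7−8/21·43/6=-4/9
back: M1=-2−1/8·-4/9=-35/18
M: M0=0, M1=-35/18, M2=-4/9, M3=43/6, M4=0
seg 0: a=0, c=M0/2=0, d=(M1−M0)/(6·3)=-35/324, b=Δ0−h0·(2M0+M1)/6=23/36
seg 1: a=-1, c=M1/2=-35/36, d=(M2−M1)/(6·1)=1/4, b=Δ1−h1·(2M1+M2)/6=-41/18
seg 2: a=-4, c=M2/2=-2/9, d=(M3−M2)/(6·3)=137/324, b=Δ2−h2·(2M2+M3)/6=-125/36
seg 3: a=-5, c=M3/2=43/12, d=(M4−M3)/(6·1)=-43/36, b=Δ3−h3·(2M3+M4)/6=119/18
t_q=29/4 → seg 3, τ=1/4; S=-5+119/18·τ+43/12·τ²+-43/36·τ³=-2413/768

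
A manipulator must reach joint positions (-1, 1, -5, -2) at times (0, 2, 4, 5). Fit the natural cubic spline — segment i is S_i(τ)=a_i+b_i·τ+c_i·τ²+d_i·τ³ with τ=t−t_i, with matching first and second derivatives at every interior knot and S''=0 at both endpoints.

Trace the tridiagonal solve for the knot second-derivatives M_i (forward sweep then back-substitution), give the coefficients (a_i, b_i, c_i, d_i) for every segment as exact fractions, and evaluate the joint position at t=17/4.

Δ: Δ0=1, Δ1=-3, Δ2=3
row 1: diag=8, rhs=-24; c'=1/4, d'=-3
row 2: denom=6−2·1/4=11/2; d'=(36−2·-3)/(11/2)=84/11
back: M2=84/11
back: M1=-3−1/4·84/11=-54/11
M: M0=0, M1=-54/11, M2=84/11, M3=0
seg 0: a=-1, c=M0/2=0, d=(M1−M0)/(6·2)=-9/22, b=Δ0−h0·(2M0+M1)/6=29/11
seg 1: a=1, c=M1/2=-27/11, d=(M2−M1)/(6·2)=23/22, b=Δ1−h1·(2M1+M2)/6=-25/11
seg 2: a=-5, c=M2/2=42/11, d=(M3−M2)/(6·1)=-14/11, b=Δ2−h2·(2M2+M3)/6=5/11
t_q=17/4 → seg 2, τ=1/4; S=-5+5/11·τ+42/11·τ²+-14/11·τ³=-1643/352

  seg 0: a=-1 b=29/11 c=0 d=-9/22
  seg 1: a=1 b=-25/11 c=-27/11 d=23/22
  seg 2: a=-5 b=5/11 c=42/11 d=-14/11
S(17/4) = -1643/352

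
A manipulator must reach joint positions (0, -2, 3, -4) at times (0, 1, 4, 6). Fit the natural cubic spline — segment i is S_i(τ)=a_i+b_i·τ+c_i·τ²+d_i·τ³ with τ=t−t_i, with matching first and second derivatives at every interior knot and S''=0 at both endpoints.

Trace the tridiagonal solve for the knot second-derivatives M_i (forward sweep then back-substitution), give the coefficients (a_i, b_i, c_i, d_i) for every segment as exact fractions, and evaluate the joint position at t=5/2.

  seg 0: a=0 b=-1165/426 c=0 d=313/426
  seg 1: a=-2 b=-113/213 c=313/142 d=-209/426
  seg 2: a=3 b=-235/426 c=-157/71 d=157/426
S(5/2) = 577/1136

Δ: Δ0=-2, Δ1=5/3, Δ2=-7/2
row 1: diag=8, rhs=22; c'=3/8, d'=11/4
row 2: denom=10−3·3/8=71/8; d'=(-31−3·11/4)/(71/8)=-314/71
back: M2=-314/71
back: M1=11/4−3/8·-314/71=313/71
M: M0=0, M1=313/71, M2=-314/71, M3=0
seg 0: a=0, c=M0/2=0, d=(M1−M0)/(6·1)=313/426, b=Δ0−h0·(2M0+M1)/6=-1165/426
seg 1: a=-2, c=M1/2=313/142, d=(M2−M1)/(6·3)=-209/426, b=Δ1−h1·(2M1+M2)/6=-113/213
seg 2: a=3, c=M2/2=-157/71, d=(M3−M2)/(6·2)=157/426, b=Δ2−h2·(2M2+M3)/6=-235/426
t_q=5/2 → seg 1, τ=3/2; S=-2+-113/213·τ+313/142·τ²+-209/426·τ³=577/1136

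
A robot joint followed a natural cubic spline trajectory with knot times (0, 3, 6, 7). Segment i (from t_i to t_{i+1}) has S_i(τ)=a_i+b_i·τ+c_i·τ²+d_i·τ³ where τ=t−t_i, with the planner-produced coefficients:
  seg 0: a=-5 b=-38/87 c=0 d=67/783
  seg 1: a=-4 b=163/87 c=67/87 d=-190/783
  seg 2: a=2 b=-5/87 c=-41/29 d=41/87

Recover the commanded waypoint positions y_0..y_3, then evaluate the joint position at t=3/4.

y_0=-5 y_1=-4 y_2=2 y_3=1
S(3/4) = -9821/1856

y_0 = S_0(0) = a_0 = -5
y_1 = S_1(0) = a_1 = -4
y_2 = S_2(0) = a_2 = 2
y_3 = S_2(1) = 1
t_q=3/4 is in segment 0 (τ=3/4); S_0(τ)=-9821/1856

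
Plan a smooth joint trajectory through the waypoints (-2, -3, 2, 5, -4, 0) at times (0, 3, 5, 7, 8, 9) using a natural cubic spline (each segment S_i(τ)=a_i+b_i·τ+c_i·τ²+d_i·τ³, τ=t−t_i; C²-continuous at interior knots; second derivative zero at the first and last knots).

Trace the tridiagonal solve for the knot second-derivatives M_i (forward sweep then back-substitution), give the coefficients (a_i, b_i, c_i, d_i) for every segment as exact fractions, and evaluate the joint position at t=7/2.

  seg 0: a=-2 b=-2153/2382 c=0 d=151/2382
  seg 1: a=-3 b=962/1191 c=453/794 d=1313/9528
  seg 2: a=2 b=11299/2382 c=2219/1588 d=-14383/9528
  seg 3: a=5 b=-9268/1191 c=-3041/397 d=7672/1191
  seg 4: a=-4 b=-4498/1191 c=4631/397 d=-4631/1191
S(7/2) = -61901/25408

Δ: Δ0=-1/3, Δ1=5/2, Δ2=3/2, Δ3=-9, Δ4=4
row 1: diag=10, rhs=17; c'=1/5, d'=17/10
row 2: denom=8−2·1/5=38/5; d'=(-6−2·17/10)/(38/5)=-47/38
row 3: denom=6−2·5/19=104/19; d'=(-63−2·-47/38)/(104/19)=-575/52
row 4: denom=4−1·19/104=397/104; d'=(78−1·-575/52)/(397/104)=9262/397
back: M4=9262/397
back: M3=-575/52−19/104·9262/397=-6082/397
back: M2=-47/38−5/19·-6082/397=2219/794
back: M1=17/10−1/5·2219/794=453/397
M: M0=0, M1=453/397, M2=2219/794, M3=-6082/397, M4=9262/397, M5=0
seg 0: a=-2, c=M0/2=0, d=(M1−M0)/(6·3)=151/2382, b=Δ0−h0·(2M0+M1)/6=-2153/2382
seg 1: a=-3, c=M1/2=453/794, d=(M2−M1)/(6·2)=1313/9528, b=Δ1−h1·(2M1+M2)/6=962/1191
seg 2: a=2, c=M2/2=2219/1588, d=(M3−M2)/(6·2)=-14383/9528, b=Δ2−h2·(2M2+M3)/6=11299/2382
seg 3: a=5, c=M3/2=-3041/397, d=(M4−M3)/(6·1)=7672/1191, b=Δ3−h3·(2M3+M4)/6=-9268/1191
seg 4: a=-4, c=M4/2=4631/397, d=(M5−M4)/(6·1)=-4631/1191, b=Δ4−h4·(2M4+M5)/6=-4498/1191
t_q=7/2 → seg 1, τ=1/2; S=-3+962/1191·τ+453/794·τ²+1313/9528·τ³=-61901/25408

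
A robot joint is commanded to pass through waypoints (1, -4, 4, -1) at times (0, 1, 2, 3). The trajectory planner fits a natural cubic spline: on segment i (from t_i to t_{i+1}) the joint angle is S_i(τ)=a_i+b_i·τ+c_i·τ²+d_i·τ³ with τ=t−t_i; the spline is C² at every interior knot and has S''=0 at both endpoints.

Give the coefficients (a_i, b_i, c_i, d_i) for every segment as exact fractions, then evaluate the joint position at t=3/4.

  seg 0: a=1 b=-28/3 c=0 d=13/3
  seg 1: a=-4 b=11/3 c=13 d=-26/3
  seg 2: a=4 b=11/3 c=-13 d=13/3
S(3/4) = -267/64

Δ: Δ0=-5, Δ1=8, Δ2=-5
row 1: diag=4, rhs=78; c'=1/4, d'=39/2
row 2: denom=4−1·1/4=15/4; d'=(-78−1·39/2)/(15/4)=-26
back: M2=-26
back: M1=39/2−1/4·-26=26
M: M0=0, M1=26, M2=-26, M3=0
seg 0: a=1, c=M0/2=0, d=(M1−M0)/(6·1)=13/3, b=Δ0−h0·(2M0+M1)/6=-28/3
seg 1: a=-4, c=M1/2=13, d=(M2−M1)/(6·1)=-26/3, b=Δ1−h1·(2M1+M2)/6=11/3
seg 2: a=4, c=M2/2=-13, d=(M3−M2)/(6·1)=13/3, b=Δ2−h2·(2M2+M3)/6=11/3
t_q=3/4 → seg 0, τ=3/4; S=1+-28/3·τ+0·τ²+13/3·τ³=-267/64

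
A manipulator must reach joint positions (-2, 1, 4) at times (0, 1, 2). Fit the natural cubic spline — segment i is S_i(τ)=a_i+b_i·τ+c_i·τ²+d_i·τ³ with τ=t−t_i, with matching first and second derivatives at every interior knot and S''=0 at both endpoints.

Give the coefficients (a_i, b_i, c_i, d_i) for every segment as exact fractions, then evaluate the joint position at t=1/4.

Δ: Δ0=3, Δ1=3
row 1: diag=4, rhs=0; c'=1/4, d'=0
back: M1=0
M: M0=0, M1=0, M2=0
seg 0: a=-2, c=M0/2=0, d=(M1−M0)/(6·1)=0, b=Δ0−h0·(2M0+M1)/6=3
seg 1: a=1, c=M1/2=0, d=(M2−M1)/(6·1)=0, b=Δ1−h1·(2M1+M2)/6=3
t_q=1/4 → seg 0, τ=1/4; S=-2+3·τ+0·τ²+0·τ³=-5/4

  seg 0: a=-2 b=3 c=0 d=0
  seg 1: a=1 b=3 c=0 d=0
S(1/4) = -5/4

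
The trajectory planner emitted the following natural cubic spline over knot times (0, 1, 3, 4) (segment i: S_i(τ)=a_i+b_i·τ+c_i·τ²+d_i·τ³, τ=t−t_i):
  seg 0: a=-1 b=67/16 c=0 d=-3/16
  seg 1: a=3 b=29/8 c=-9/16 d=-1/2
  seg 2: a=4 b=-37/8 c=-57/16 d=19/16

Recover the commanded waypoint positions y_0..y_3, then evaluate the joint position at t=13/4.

y_0 = S_0(0) = a_0 = -1
y_1 = S_1(0) = a_1 = 3
y_2 = S_2(0) = a_2 = 4
y_3 = S_2(1) = -3
t_q=13/4 is in segment 2 (τ=1/4); S_2(τ)=2703/1024

y_0=-1 y_1=3 y_2=4 y_3=-3
S(13/4) = 2703/1024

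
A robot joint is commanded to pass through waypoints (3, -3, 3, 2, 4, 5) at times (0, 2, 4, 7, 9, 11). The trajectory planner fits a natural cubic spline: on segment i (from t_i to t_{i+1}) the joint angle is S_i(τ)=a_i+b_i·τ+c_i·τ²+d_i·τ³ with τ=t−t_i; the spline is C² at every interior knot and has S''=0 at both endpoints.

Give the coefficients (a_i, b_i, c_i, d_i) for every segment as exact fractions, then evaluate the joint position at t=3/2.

  seg 0: a=3 b=-18757/3900 c=0 d=7057/15600
  seg 1: a=-3 b=1207/1950 c=7057/2600 d=-2377/3120
  seg 2: a=3 b=9101/3900 c=-1207/650 d=151/468
  seg 3: a=2 b=-94/975 c=1361/1300 d=-389/1560
  seg 4: a=4 b=2143/1950 c=-146/325 d=73/975
S(3/2) = -111799/41600

Δ: Δ0=-3, Δ1=3, Δ2=-1/3, Δ3=1, Δ4=1/2
row 1: diag=8, rhs=36; c'=1/4, d'=9/2
row 2: denom=10−2·1/4=19/2; d'=(-20−2·9/2)/(19/2)=-58/19
row 3: denom=10−3·6/19=172/19; d'=(8−3·-58/19)/(172/19)=163/86
row 4: denom=8−2·19/86=325/43; d'=(-3−2·163/86)/(325/43)=-292/325
back: M4=-292/325
back: M3=163/86−19/86·-292/325=1361/650
back: M2=-58/19−6/19·1361/650=-1207/325
back: M1=9/2−1/4·-1207/325=7057/1300
M: M0=0, M1=7057/1300, M2=-1207/325, M3=1361/650, M4=-292/325, M5=0
seg 0: a=3, c=M0/2=0, d=(M1−M0)/(6·2)=7057/15600, b=Δ0−h0·(2M0+M1)/6=-18757/3900
seg 1: a=-3, c=M1/2=7057/2600, d=(M2−M1)/(6·2)=-2377/3120, b=Δ1−h1·(2M1+M2)/6=1207/1950
seg 2: a=3, c=M2/2=-1207/650, d=(M3−M2)/(6·3)=151/468, b=Δ2−h2·(2M2+M3)/6=9101/3900
seg 3: a=2, c=M3/2=1361/1300, d=(M4−M3)/(6·2)=-389/1560, b=Δ3−h3·(2M3+M4)/6=-94/975
seg 4: a=4, c=M4/2=-146/325, d=(M5−M4)/(6·2)=73/975, b=Δ4−h4·(2M4+M5)/6=2143/1950
t_q=3/2 → seg 0, τ=3/2; S=3+-18757/3900·τ+0·τ²+7057/15600·τ³=-111799/41600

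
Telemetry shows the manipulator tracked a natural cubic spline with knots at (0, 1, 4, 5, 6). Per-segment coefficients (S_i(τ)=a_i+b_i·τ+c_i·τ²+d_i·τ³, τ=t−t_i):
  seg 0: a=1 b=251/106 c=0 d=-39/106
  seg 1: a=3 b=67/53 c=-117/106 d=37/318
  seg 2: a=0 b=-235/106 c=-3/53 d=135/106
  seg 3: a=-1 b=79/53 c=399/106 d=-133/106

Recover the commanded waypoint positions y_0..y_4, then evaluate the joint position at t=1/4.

y_0 = S_0(0) = a_0 = 1
y_1 = S_1(0) = a_1 = 3
y_2 = S_2(0) = a_2 = 0
y_3 = S_3(0) = a_3 = -1
y_4 = S_3(1) = 3
t_q=1/4 is in segment 0 (τ=1/4); S_0(τ)=10761/6784

y_0=1 y_1=3 y_2=0 y_3=-1 y_4=3
S(1/4) = 10761/6784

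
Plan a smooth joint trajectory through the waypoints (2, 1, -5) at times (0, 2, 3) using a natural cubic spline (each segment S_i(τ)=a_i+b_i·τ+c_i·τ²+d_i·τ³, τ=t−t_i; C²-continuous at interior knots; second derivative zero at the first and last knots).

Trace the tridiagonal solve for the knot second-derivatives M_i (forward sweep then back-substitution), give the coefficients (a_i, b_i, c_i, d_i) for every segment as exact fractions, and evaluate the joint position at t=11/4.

  seg 0: a=2 b=4/3 c=0 d=-11/24
  seg 1: a=1 b=-25/6 c=-11/4 d=11/12
S(11/4) = -841/256

Δ: Δ0=-1/2, Δ1=-6
row 1: diag=6, rhs=-33; c'=1/6, d'=-11/2
back: M1=-11/2
M: M0=0, M1=-11/2, M2=0
seg 0: a=2, c=M0/2=0, d=(M1−M0)/(6·2)=-11/24, b=Δ0−h0·(2M0+M1)/6=4/3
seg 1: a=1, c=M1/2=-11/4, d=(M2−M1)/(6·1)=11/12, b=Δ1−h1·(2M1+M2)/6=-25/6
t_q=11/4 → seg 1, τ=3/4; S=1+-25/6·τ+-11/4·τ²+11/12·τ³=-841/256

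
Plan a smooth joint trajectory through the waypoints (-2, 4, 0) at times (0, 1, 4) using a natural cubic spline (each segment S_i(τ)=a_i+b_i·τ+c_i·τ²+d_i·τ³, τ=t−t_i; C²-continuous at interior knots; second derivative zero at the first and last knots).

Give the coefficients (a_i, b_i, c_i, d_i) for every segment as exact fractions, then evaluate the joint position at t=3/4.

Δ: Δ0=6, Δ1=-4/3
row 1: diag=8, rhs=-44; c'=3/8, d'=-11/2
back: M1=-11/2
M: M0=0, M1=-11/2, M2=0
seg 0: a=-2, c=M0/2=0, d=(M1−M0)/(6·1)=-11/12, b=Δ0−h0·(2M0+M1)/6=83/12
seg 1: a=4, c=M1/2=-11/4, d=(M2−M1)/(6·3)=11/36, b=Δ1−h1·(2M1+M2)/6=25/6
t_q=3/4 → seg 0, τ=3/4; S=-2+83/12·τ+0·τ²+-11/12·τ³=717/256

  seg 0: a=-2 b=83/12 c=0 d=-11/12
  seg 1: a=4 b=25/6 c=-11/4 d=11/36
S(3/4) = 717/256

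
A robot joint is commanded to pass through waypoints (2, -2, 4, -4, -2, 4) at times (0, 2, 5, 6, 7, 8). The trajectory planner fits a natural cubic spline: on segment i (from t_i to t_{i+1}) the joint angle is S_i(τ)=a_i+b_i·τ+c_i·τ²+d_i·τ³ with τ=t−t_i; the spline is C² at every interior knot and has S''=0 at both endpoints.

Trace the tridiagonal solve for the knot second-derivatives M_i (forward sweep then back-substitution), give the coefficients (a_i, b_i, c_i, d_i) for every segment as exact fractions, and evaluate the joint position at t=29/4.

Δ: Δ0=-2, Δ1=2, Δ2=-8, Δ3=2, Δ4=6
row 1: diag=10, rhs=24; c'=3/10, d'=12/5
row 2: denom=8−3·3/10=71/10; d'=(-60−3·12/5)/(71/10)=-672/71
row 3: denom=4−1·10/71=274/71; d'=(60−1·-672/71)/(274/71)=18
row 4: denom=4−1·71/274=1025/274; d'=(24−1·18)/(1025/274)=1644/1025
back: M4=1644/1025
back: M3=18−71/274·1644/1025=18024/1025
back: M2=-672/71−10/71·18024/1025=-2448/205
back: M1=12/5−3/10·-2448/205=6132/1025
M: M0=0, M1=6132/1025, M2=-2448/205, M3=18024/1025, M4=1644/1025, M5=0
seg 0: a=2, c=M0/2=0, d=(M1−M0)/(6·2)=511/1025, b=Δ0−h0·(2M0+M1)/6=-4094/1025
seg 1: a=-2, c=M1/2=3066/1025, d=(M2−M1)/(6·3)=-3062/3075, b=Δ1−h1·(2M1+M2)/6=2038/1025
seg 2: a=4, c=M2/2=-1224/205, d=(M3−M2)/(6·1)=5044/1025, b=Δ2−h2·(2M2+M3)/6=-7124/1025
seg 3: a=-4, c=M3/2=9012/1025, d=(M4−M3)/(6·1)=-546/205, b=Δ3−h3·(2M3+M4)/6=-4232/1025
seg 4: a=-2, c=M4/2=822/1025, d=(M5−M4)/(6·1)=-274/1025, b=Δ4−h4·(2M4+M5)/6=5602/1025
t_q=29/4 → seg 4, τ=1/4; S=-2+5602/1025·τ+822/1025·τ²+-274/1025·τ³=-19277/32800

  seg 0: a=2 b=-4094/1025 c=0 d=511/1025
  seg 1: a=-2 b=2038/1025 c=3066/1025 d=-3062/3075
  seg 2: a=4 b=-7124/1025 c=-1224/205 d=5044/1025
  seg 3: a=-4 b=-4232/1025 c=9012/1025 d=-546/205
  seg 4: a=-2 b=5602/1025 c=822/1025 d=-274/1025
S(29/4) = -19277/32800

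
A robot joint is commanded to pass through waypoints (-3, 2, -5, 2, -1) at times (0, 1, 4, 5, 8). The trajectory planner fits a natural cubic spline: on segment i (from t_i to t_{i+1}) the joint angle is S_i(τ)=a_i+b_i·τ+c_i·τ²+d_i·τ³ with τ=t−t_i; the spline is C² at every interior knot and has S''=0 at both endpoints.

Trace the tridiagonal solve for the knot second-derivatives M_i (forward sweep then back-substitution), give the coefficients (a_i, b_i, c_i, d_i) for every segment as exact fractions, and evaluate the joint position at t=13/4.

  seg 0: a=-3 b=1435/216 c=0 d=-355/216
  seg 1: a=2 b=185/108 c=-355/72 d=2321/1944
  seg 2: a=-5 b=943/216 c=157/27 d=-229/72
  seg 3: a=2 b=697/108 c=-805/216 d=805/1944
S(13/4) = -8459/1536

Δ: Δ0=5, Δ1=-7/3, Δ2=7, Δ3=-1
row 1: diag=8, rhs=-44; c'=3/8, d'=-11/2
row 2: denom=8−3·3/8=55/8; d'=(56−3·-11/2)/(55/8)=116/11
row 3: denom=8−1·8/55=432/55; d'=(-48−1·116/11)/(432/55)=-805/108
back: M3=-805/108
back: M2=116/11−8/55·-805/108=314/27
back: M1=-11/2−3/8·314/27=-355/36
M: M0=0, M1=-355/36, M2=314/27, M3=-805/108, M4=0
seg 0: a=-3, c=M0/2=0, d=(M1−M0)/(6·1)=-355/216, b=Δ0−h0·(2M0+M1)/6=1435/216
seg 1: a=2, c=M1/2=-355/72, d=(M2−M1)/(6·3)=2321/1944, b=Δ1−h1·(2M1+M2)/6=185/108
seg 2: a=-5, c=M2/2=157/27, d=(M3−M2)/(6·1)=-229/72, b=Δ2−h2·(2M2+M3)/6=943/216
seg 3: a=2, c=M3/2=-805/216, d=(M4−M3)/(6·3)=805/1944, b=Δ3−h3·(2M3+M4)/6=697/108
t_q=13/4 → seg 1, τ=9/4; S=2+185/108·τ+-355/72·τ²+2321/1944·τ³=-8459/1536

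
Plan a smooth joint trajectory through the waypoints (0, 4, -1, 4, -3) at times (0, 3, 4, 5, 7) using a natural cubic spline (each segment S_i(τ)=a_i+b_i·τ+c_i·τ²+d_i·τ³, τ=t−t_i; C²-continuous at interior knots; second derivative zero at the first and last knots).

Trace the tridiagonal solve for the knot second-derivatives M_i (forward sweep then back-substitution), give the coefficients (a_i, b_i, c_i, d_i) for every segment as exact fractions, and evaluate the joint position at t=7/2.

Δ: Δ0=4/3, Δ1=-5, Δ2=5, Δ3=-7/2
row 1: diag=8, rhs=-38; c'=1/8, d'=-19/4
row 2: denom=4−1·1/8=31/8; d'=(60−1·-19/4)/(31/8)=518/31
row 3: denom=6−1·8/31=178/31; d'=(-51−1·518/31)/(178/31)=-2099/178
back: M3=-2099/178
back: M2=518/31−8/31·-2099/178=1758/89
back: M1=-19/4−1/8·1758/89=-1285/178
M: M0=0, M1=-1285/178, M2=1758/89, M3=-2099/178, M4=0
seg 0: a=0, c=M0/2=0, d=(M1−M0)/(6·3)=-1285/3204, b=Δ0−h0·(2M0+M1)/6=5279/1068
seg 1: a=4, c=M1/2=-1285/356, d=(M2−M1)/(6·1)=4801/1068, b=Δ1−h1·(2M1+M2)/6=-3143/534
seg 2: a=-1, c=M2/2=879/89, d=(M3−M2)/(6·1)=-5615/1068, b=Δ2−h2·(2M2+M3)/6=407/1068
seg 3: a=4, c=M3/2=-2099/356, d=(M4−M3)/(6·2)=2099/2136, b=Δ3−h3·(2M3+M4)/6=2329/534
t_q=7/2 → seg 1, τ=1/2; S=4+-3143/534·τ+-1285/356·τ²+4801/1068·τ³=2041/2848

  seg 0: a=0 b=5279/1068 c=0 d=-1285/3204
  seg 1: a=4 b=-3143/534 c=-1285/356 d=4801/1068
  seg 2: a=-1 b=407/1068 c=879/89 d=-5615/1068
  seg 3: a=4 b=2329/534 c=-2099/356 d=2099/2136
S(7/2) = 2041/2848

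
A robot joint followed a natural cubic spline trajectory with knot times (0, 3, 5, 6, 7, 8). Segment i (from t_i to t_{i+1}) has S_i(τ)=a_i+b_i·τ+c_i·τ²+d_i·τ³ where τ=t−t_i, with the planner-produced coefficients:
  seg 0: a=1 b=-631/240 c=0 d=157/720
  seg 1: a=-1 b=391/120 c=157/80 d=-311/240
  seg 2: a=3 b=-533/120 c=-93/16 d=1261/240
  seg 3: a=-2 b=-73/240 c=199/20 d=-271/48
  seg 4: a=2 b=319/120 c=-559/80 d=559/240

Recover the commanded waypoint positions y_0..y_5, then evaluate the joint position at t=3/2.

y_0 = S_0(0) = a_0 = 1
y_1 = S_1(0) = a_1 = -1
y_2 = S_2(0) = a_2 = 3
y_3 = S_3(0) = a_3 = -2
y_4 = S_4(0) = a_4 = 2
y_5 = S_4(1) = 0
t_q=3/2 is in segment 0 (τ=3/2); S_0(τ)=-1413/640

y_0=1 y_1=-1 y_2=3 y_3=-2 y_4=2 y_5=0
S(3/2) = -1413/640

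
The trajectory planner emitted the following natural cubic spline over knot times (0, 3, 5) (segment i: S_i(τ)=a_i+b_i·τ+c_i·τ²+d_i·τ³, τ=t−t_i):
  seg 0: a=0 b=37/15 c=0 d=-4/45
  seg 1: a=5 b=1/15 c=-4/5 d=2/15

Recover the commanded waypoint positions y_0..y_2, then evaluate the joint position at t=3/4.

y_0=0 y_1=5 y_2=3
S(3/4) = 29/16

y_0 = S_0(0) = a_0 = 0
y_1 = S_1(0) = a_1 = 5
y_2 = S_1(2) = 3
t_q=3/4 is in segment 0 (τ=3/4); S_0(τ)=29/16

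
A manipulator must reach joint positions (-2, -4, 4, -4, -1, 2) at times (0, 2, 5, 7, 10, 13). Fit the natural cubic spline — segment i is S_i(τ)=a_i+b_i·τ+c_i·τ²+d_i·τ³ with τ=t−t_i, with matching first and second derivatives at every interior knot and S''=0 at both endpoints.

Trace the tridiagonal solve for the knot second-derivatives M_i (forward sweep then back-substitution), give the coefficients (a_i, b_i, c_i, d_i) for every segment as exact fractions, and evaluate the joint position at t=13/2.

  seg 0: a=-2 b=-7523/3207 c=0 d=1079/3207
  seg 1: a=-4 b=5425/3207 c=2158/1069 d=-16295/28863
  seg 2: a=4 b=-4616/3207 c=-9821/3207 d=1905/2138
  seg 3: a=-4 b=-9610/3207 c=7324/3207 d=-9155/28863
  seg 4: a=-1 b=6869/3207 c=-1831/3207 d=1831/28863
S(13/2) = -34929/17104

Δ: Δ0=-1, Δ1=8/3, Δ2=-4, Δ3=1, Δ4=1
row 1: diag=10, rhs=22; c'=3/10, d'=11/5
row 2: denom=10−3·3/10=91/10; d'=(-40−3·11/5)/(91/10)=-466/91
row 3: denom=10−2·20/91=870/91; d'=(30−2·-466/91)/(870/91)=1831/435
row 4: denom=12−3·91/290=3207/290; d'=(0−3·1831/435)/(3207/290)=-3662/3207
back: M4=-3662/3207
back: M3=1831/435−91/290·-3662/3207=14648/3207
back: M2=-466/91−20/91·14648/3207=-19642/3207
back: M1=11/5−3/10·-19642/3207=4316/1069
M: M0=0, M1=4316/1069, M2=-19642/3207, M3=14648/3207, M4=-3662/3207, M5=0
seg 0: a=-2, c=M0/2=0, d=(M1−M0)/(6·2)=1079/3207, b=Δ0−h0·(2M0+M1)/6=-7523/3207
seg 1: a=-4, c=M1/2=2158/1069, d=(M2−M1)/(6·3)=-16295/28863, b=Δ1−h1·(2M1+M2)/6=5425/3207
seg 2: a=4, c=M2/2=-9821/3207, d=(M3−M2)/(6·2)=1905/2138, b=Δ2−h2·(2M2+M3)/6=-4616/3207
seg 3: a=-4, c=M3/2=7324/3207, d=(M4−M3)/(6·3)=-9155/28863, b=Δ3−h3·(2M3+M4)/6=-9610/3207
seg 4: a=-1, c=M4/2=-1831/3207, d=(M5−M4)/(6·3)=1831/28863, b=Δ4−h4·(2M4+M5)/6=6869/3207
t_q=13/2 → seg 2, τ=3/2; S=4+-4616/3207·τ+-9821/3207·τ²+1905/2138·τ³=-34929/17104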